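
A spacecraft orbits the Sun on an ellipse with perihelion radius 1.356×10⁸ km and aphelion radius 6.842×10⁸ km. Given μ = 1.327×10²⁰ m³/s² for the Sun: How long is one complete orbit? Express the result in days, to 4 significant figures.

Semi-major axis a = (r_p + r_a)/2 = (1.3560×10⁸ + 6.8420×10⁸)/2 = 4.0990×10⁸ km = 4.099×10¹¹ m.
By Kepler's third law T = 2π√(a³/μ) = 2π × 2.278×10⁷ = 1.431×10⁸ s.
= 1657 days.

T ≈ 1657 days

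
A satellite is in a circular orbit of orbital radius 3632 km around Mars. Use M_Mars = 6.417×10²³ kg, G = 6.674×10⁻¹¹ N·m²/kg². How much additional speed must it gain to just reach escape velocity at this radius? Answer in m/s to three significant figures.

μ = GM = 6.674×10⁻¹¹ × 6.417×10²³ = 4.283×10¹³ m³/s².
r = 3632 km = 3.632×10⁶ m.
Circular speed v_c = √(μ/r) = 3434 m/s.
Escape speed v_esc = √(2μ/r) = √2 × v_c = 4856 m/s.
Δv = v_esc − v_c = 1422 m/s.

Δv ≈ 1420 m/s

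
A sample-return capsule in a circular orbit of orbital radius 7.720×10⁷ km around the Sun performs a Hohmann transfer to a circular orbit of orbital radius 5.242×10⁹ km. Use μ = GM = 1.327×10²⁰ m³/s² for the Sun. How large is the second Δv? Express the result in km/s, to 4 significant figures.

r₁ = 7.720×10⁷ km = 7.720×10¹⁰ m.
r₂ = 5.242×10⁹ km = 5.242×10¹² m.
Transfer ellipse a_t = (r₁ + r₂)/2 = 2.660×10¹² m.
At r₁: circular v_c1 = √(μ/r₁) = 41460 m/s; transfer-perihelion v_p = √[μ(2/r₁ − 1/a_t)] = 58210 m/s.
At r₂: circular v_c2 = √(μ/r₂) = 5031 m/s; transfer-aphelion v_a = √[μ(2/r₂ − 1/a_t)] = 857.2 m/s.
Δv₂ = v_c2 − v_a = 4174 m/s.
= 4.174 km/s.

Δv ≈ 4.174 km/s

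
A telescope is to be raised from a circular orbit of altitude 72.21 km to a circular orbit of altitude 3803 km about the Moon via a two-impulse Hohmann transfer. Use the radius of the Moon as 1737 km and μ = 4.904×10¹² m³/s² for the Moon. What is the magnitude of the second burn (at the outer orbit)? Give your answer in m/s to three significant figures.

Δv ≈ 281 m/s

r₁ = 1737 + 72.21 = 1809.2 km = 1.8092×10⁶ m.
r₂ = 1737 + 3803 = 5540.0 km = 5.5400×10⁶ m.
Transfer ellipse a_t = (r₁ + r₂)/2 = 3.675×10⁶ m.
At r₁: circular v_c1 = √(μ/r₁) = 1646 m/s; transfer-perilune v_p = √[μ(2/r₁ − 1/a_t)] = 2022 m/s.
At r₂: circular v_c2 = √(μ/r₂) = 940.8 m/s; transfer-apolune v_a = √[μ(2/r₂ − 1/a_t)] = 660.2 m/s.
Δv₂ = v_c2 − v_a = 280.7 m/s.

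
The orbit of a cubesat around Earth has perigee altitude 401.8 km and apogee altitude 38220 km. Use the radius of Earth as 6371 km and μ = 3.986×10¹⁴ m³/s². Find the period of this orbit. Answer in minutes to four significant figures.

r_p = 6371 + 401.8 = 6772.8 km = 6.7728×10⁶ m.
r_a = 6371 + 38220 = 44591 km = 4.4591×10⁷ m.
Semi-major axis a = (r_p + r_a)/2 = (6772.8 + 44591)/2 = 25682 km = 2.568×10⁷ m.
By Kepler's third law T = 2π√(a³/μ) = 2π × 6.519×10³ = 4.096×10⁴ s.
= 682.7 minutes.

T ≈ 682.7 minutes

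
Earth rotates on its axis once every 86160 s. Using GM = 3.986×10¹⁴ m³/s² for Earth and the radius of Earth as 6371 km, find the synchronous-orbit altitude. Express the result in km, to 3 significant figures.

h_sync ≈ 35800 km

A synchronous orbit has period T, so by Kepler's third law a = (μT²/4π²)^(1/3).
μT²/4π² = 3.986×10¹⁴ × (8.616×10⁴)² / 39.48 = 7.495×10²² m³.
a = 4.216×10⁷ m = 42163 km.
Altitude h = a − R = 42163 − 6371 = 35792 km.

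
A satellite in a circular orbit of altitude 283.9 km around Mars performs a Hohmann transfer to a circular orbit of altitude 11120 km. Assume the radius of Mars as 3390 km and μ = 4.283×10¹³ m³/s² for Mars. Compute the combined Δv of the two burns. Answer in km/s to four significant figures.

Δv_total ≈ 1.525 km/s

r₁ = 3390 + 283.9 = 3673.9 km = 3.6739×10⁶ m.
r₂ = 3390 + 11120 = 14510 km = 1.4510×10⁷ m.
Transfer ellipse a_t = (r₁ + r₂)/2 = 9.092×10⁶ m.
At r₁: circular v_c1 = √(μ/r₁) = 3414 m/s; transfer-periapsis v_p = √[μ(2/r₁ − 1/a_t)] = 4313 m/s.
Δv₁ = v_p − v_c1 = 899.0 m/s.
At r₂: circular v_c2 = √(μ/r₂) = 1718 m/s; transfer-apoapsis v_a = √[μ(2/r₂ − 1/a_t)] = 1092 m/s.
Δv₂ = v_c2 − v_a = 625.9 m/s.
Total Δv = Δv₁ + Δv₂ = 1525 m/s = 1.525 km/s.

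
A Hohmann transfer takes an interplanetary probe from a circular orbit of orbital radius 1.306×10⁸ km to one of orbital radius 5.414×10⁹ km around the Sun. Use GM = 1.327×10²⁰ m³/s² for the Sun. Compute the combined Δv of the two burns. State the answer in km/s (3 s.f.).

r₁ = 1.306×10⁸ km = 1.306×10¹¹ m.
r₂ = 5.414×10⁹ km = 5.414×10¹² m.
Transfer ellipse a_t = (r₁ + r₂)/2 = 2.772×10¹² m.
At r₁: circular v_c1 = √(μ/r₁) = 31880 m/s; transfer-perihelion v_p = √[μ(2/r₁ − 1/a_t)] = 44550 m/s.
Δv₁ = v_p − v_c1 = 12670 m/s.
At r₂: circular v_c2 = √(μ/r₂) = 4951 m/s; transfer-aphelion v_a = √[μ(2/r₂ − 1/a_t)] = 1075 m/s.
Δv₂ = v_c2 − v_a = 3876 m/s.
Total Δv = Δv₁ + Δv₂ = 16550 m/s = 16.55 km/s.

Δv_total ≈ 16.5 km/s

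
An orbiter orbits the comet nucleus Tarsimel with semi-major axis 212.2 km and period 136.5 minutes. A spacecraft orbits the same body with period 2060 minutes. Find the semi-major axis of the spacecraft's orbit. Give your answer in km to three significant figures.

a₂ ≈ 1300 km

Kepler's third law: a³ ∝ T², so a₂ = a₁ (T₂/T₁)^(2/3).
T₂/T₁ = 15.09, (T₂/T₁)^(2/3) = 6.107.
a₂ = 212.2 × 6.107 = 1296 km.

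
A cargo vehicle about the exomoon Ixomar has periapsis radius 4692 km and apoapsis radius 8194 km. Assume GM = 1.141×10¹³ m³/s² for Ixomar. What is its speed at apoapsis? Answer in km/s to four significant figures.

Semi-major axis a = (r_p + r_a)/2 = 6443.0 km = 6.443×10⁶ m.
Vis-viva: v² = μ(2/r − 1/a) = 1.141×10¹³ × (2.441×10⁻⁷ − 1.552×10⁻⁷) = 1.014×10⁶ m²/s².
v = 1007 m/s = 1.007 km/s.

v ≈ 1.007 km/s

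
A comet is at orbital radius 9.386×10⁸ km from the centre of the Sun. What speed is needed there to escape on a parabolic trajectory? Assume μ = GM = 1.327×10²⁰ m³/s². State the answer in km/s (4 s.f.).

r = 9.386×10⁸ km = 9.386×10¹¹ m.
Escape speed v_esc = √(2μ/r) = √(2 × 1.327×10²⁰ / 9.386×10¹¹) = √(2.828×10⁸) = 16820 m/s.
= 16.82 km/s.

v_esc ≈ 16.82 km/s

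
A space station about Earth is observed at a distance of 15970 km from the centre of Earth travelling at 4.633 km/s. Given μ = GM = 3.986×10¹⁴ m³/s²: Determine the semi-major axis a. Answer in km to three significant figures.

a ≈ 14000 km

r = 1.597×10⁷ m.
Specific orbital energy ε = v²/2 − μ/r = (4633)²/2 − 3.986×10¹⁴/1.597×10⁷ = -1.423×10⁷ J/kg.
Since ε = −μ/(2a), a = −μ/(2ε) = 1.401×10⁷ m = 14009 km.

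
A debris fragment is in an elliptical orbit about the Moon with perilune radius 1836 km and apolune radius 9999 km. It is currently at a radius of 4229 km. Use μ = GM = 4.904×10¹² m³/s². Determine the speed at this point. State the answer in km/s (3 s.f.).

v ≈ 1.22 km/s

Semi-major axis a = (r_p + r_a)/2 = 5917.5 km = 5.918×10⁶ m.
Vis-viva: v² = μ(2/r − 1/a) = 4.904×10¹² × (4.729×10⁻⁷ − 1.690×10⁻⁷) = 1.490×10⁶ m²/s².
v = 1221 m/s = 1.221 km/s.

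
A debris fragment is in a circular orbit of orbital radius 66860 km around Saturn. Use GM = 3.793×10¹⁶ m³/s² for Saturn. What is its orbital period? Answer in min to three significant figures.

T ≈ 294 min

r = 66860 km = 6.686×10⁷ m.
Kepler's third law: T = 2π√(r³/μ) = 2π√((6.686×10⁷)³ / 3.793×10¹⁶).
r³/μ = 7.880×10⁶ s², so T = 2π × 2.807×10³ = 1.764×10⁴ s.
Converting: 1.764×10⁴ s ÷ 60.00 = 294.0 min.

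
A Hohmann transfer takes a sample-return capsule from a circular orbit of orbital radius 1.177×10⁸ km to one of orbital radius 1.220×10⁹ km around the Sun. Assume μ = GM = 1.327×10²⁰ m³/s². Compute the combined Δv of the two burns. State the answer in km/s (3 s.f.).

r₁ = 1.177×10⁸ km = 1.177×10¹¹ m.
r₂ = 1.220×10⁹ km = 1.220×10¹² m.
Transfer ellipse a_t = (r₁ + r₂)/2 = 6.688×10¹¹ m.
At r₁: circular v_c1 = √(μ/r₁) = 33580 m/s; transfer-perihelion v_p = √[μ(2/r₁ − 1/a_t)] = 45350 m/s.
Δv₁ = v_p − v_c1 = 11770 m/s.
At r₂: circular v_c2 = √(μ/r₂) = 10430 m/s; transfer-aphelion v_a = √[μ(2/r₂ − 1/a_t)] = 4375 m/s.
Δv₂ = v_c2 − v_a = 6054 m/s.
Total Δv = Δv₁ + Δv₂ = 17830 m/s = 17.83 km/s.

Δv_total ≈ 17.8 km/s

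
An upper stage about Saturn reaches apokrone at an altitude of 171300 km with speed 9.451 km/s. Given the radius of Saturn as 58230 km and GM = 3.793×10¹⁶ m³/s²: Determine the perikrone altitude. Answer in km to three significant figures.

r_a = 58230 + 171300 = 2.2953×10⁵ km = 2.295×10⁸ m.
Specific energy ε = v²/2 − μ/r = -1.206×10⁸ J/kg, so a = −μ/(2ε) = 1.573×10⁸ m.
The apsides satisfy r_p + r_a = 2a, so the perikrone radius is 2a − r_a = 8.501×10⁷ m = 85007 km.
Perikrone altitude = 85007 − 58230 = 26777 km.

perikrone altitude ≈ 26800 km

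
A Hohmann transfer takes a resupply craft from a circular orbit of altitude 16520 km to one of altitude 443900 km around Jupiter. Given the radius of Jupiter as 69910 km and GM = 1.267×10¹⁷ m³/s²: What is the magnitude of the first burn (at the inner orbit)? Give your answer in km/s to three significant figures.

Δv ≈ 11.8 km/s

r₁ = 69910 + 16520 = 86430 km = 8.6430×10⁷ m.
r₂ = 69910 + 443900 = 513810 km = 5.1381×10⁸ m.
Transfer ellipse a_t = (r₁ + r₂)/2 = 3.001×10⁸ m.
At r₁: circular v_c1 = √(μ/r₁) = 38290 m/s; transfer-perijove v_p = √[μ(2/r₁ − 1/a_t)] = 50100 m/s.
Δv₁ = v_p − v_c1 = 11810 m/s.
= 11.81 km/s.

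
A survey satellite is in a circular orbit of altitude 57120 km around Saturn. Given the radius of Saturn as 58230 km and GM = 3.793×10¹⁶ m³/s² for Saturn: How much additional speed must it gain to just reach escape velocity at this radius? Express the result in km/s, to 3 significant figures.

Δv ≈ 7.51 km/s

r = 58230 + 57120 = 115350 km = 1.1535×10⁸ m.
Circular speed v_c = √(μ/r) = 18130 m/s.
Escape speed v_esc = √(2μ/r) = √2 × v_c = 25640 m/s.
Δv = v_esc − v_c = 7511 m/s = 7.511 km/s.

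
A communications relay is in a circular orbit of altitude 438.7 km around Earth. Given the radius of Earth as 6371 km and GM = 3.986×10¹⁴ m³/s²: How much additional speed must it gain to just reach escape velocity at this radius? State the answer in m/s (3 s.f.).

r = 6371 + 438.7 = 6809.7 km = 6.8097×10⁶ m.
Circular speed v_c = √(μ/r) = 7651 m/s.
Escape speed v_esc = √(2μ/r) = √2 × v_c = 10820 m/s.
Δv = v_esc − v_c = 3169 m/s.

Δv ≈ 3170 m/s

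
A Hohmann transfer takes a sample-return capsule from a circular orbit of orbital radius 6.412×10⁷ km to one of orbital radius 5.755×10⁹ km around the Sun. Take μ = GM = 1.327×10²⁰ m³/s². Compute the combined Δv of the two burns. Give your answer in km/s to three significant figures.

Δv_total ≈ 22.6 km/s

r₁ = 6.412×10⁷ km = 6.412×10¹⁰ m.
r₂ = 5.755×10⁹ km = 5.755×10¹² m.
Transfer ellipse a_t = (r₁ + r₂)/2 = 2.910×10¹² m.
At r₁: circular v_c1 = √(μ/r₁) = 45490 m/s; transfer-perihelion v_p = √[μ(2/r₁ − 1/a_t)] = 63980 m/s.
Δv₁ = v_p − v_c1 = 18490 m/s.
At r₂: circular v_c2 = √(μ/r₂) = 4802 m/s; transfer-aphelion v_a = √[μ(2/r₂ − 1/a_t)] = 712.8 m/s.
Δv₂ = v_c2 − v_a = 4089 m/s.
Total Δv = Δv₁ + Δv₂ = 22580 m/s = 22.58 km/s.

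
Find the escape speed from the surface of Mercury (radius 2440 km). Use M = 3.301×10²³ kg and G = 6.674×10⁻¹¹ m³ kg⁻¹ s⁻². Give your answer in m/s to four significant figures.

v_esc ≈ 4249 m/s

μ = GM = 6.674×10⁻¹¹ × 3.301×10²³ = 2.203×10¹³ m³/s².
r = R = 2.440×10⁶ m.
Escape speed v_esc = √(2μ/r) = √(2 × 2.203×10¹³ / 2.440×10⁶) = √(1.806×10⁷) = 4249 m/s.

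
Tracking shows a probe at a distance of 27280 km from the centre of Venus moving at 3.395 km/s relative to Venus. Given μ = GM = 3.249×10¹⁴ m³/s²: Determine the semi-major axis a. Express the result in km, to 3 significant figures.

a ≈ 26400 km

r = 2.728×10⁷ m.
Specific orbital energy ε = v²/2 − μ/r = (3395)²/2 − 3.249×10¹⁴/2.728×10⁷ = -6.147×10⁶ J/kg.
Since ε = −μ/(2a), a = −μ/(2ε) = 2.643×10⁷ m = 26428 km.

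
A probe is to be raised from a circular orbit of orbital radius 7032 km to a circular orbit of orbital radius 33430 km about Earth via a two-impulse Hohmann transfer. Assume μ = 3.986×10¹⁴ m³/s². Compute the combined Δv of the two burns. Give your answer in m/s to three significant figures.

r₁ = 7032 km = 7.032×10⁶ m.
r₂ = 33430 km = 3.343×10⁷ m.
Transfer ellipse a_t = (r₁ + r₂)/2 = 2.023×10⁷ m.
At r₁: circular v_c1 = √(μ/r₁) = 7529 m/s; transfer-perigee v_p = √[μ(2/r₁ − 1/a_t)] = 9678 m/s.
Δv₁ = v_p − v_c1 = 2149 m/s.
At r₂: circular v_c2 = √(μ/r₂) = 3453 m/s; transfer-apogee v_a = √[μ(2/r₂ − 1/a_t)] = 2036 m/s.
Δv₂ = v_c2 − v_a = 1417 m/s.
Total Δv = Δv₁ + Δv₂ = 3566 m/s.

Δv_total ≈ 3570 m/s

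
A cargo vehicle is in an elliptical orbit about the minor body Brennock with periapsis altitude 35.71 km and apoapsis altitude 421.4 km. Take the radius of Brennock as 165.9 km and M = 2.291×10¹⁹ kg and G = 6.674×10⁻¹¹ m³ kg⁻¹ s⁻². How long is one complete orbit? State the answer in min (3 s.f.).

T ≈ 663 min

μ = GM = 6.674×10⁻¹¹ × 2.291×10¹⁹ = 1.529×10⁹ m³/s².
r_p = 165.9 + 35.71 = 201.61 km = 2.0161×10⁵ m.
r_a = 165.9 + 421.4 = 587.30 km = 5.8730×10⁵ m.
Semi-major axis a = (r_p + r_a)/2 = (201.61 + 587.30)/2 = 394.45 km = 3.945×10⁵ m.
By Kepler's third law T = 2π√(a³/μ) = 2π × 6.336×10³ = 3.981×10⁴ s.
= 663.5 min.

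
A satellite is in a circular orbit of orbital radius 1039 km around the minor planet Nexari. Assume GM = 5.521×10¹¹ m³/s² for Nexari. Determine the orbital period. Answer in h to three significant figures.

r = 1039 km = 1.039×10⁶ m.
Kepler's third law: T = 2π√(r³/μ) = 2π√((1.039×10⁶)³ / 5.521×10¹¹).
r³/μ = 2.032×10⁶ s², so T = 2π × 1.425×10³ = 8.956×10³ s.
Converting: 8.956×10³ s ÷ 3600 = 2.488 h.

T ≈ 2.49 h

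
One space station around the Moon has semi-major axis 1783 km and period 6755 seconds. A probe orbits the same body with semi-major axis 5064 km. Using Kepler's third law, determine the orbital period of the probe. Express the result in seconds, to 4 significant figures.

T₂ ≈ 32330 seconds

Kepler's third law: T² ∝ a³, so T₂ = T₁ (a₂/a₁)^(3/2).
a₂/a₁ = 2.840, (a₂/a₁)^(3/2) = 4.786.
T₂ = 6755 × 4.786 = 32330 seconds.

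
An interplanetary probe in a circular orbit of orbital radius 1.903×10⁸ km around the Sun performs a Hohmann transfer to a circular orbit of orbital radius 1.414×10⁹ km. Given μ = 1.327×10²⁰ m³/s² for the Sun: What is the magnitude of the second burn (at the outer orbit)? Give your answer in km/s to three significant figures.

Δv ≈ 4.97 km/s

r₁ = 1.903×10⁸ km = 1.903×10¹¹ m.
r₂ = 1.414×10⁹ km = 1.414×10¹² m.
Transfer ellipse a_t = (r₁ + r₂)/2 = 8.022×10¹¹ m.
At r₁: circular v_c1 = √(μ/r₁) = 26410 m/s; transfer-perihelion v_p = √[μ(2/r₁ − 1/a_t)] = 35060 m/s.
At r₂: circular v_c2 = √(μ/r₂) = 9687 m/s; transfer-aphelion v_a = √[μ(2/r₂ − 1/a_t)] = 4718 m/s.
Δv₂ = v_c2 − v_a = 4969 m/s.
= 4.969 km/s.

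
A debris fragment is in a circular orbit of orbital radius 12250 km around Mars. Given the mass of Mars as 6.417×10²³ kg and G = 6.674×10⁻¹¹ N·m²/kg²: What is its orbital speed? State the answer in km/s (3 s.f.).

v ≈ 1.87 km/s

μ = GM = 6.674×10⁻¹¹ × 6.417×10²³ = 4.283×10¹³ m³/s².
r = 12250 km = 1.225×10⁷ m.
For a circular orbit v = √(μ/r) = √(4.283×10¹³ / 1.225×10⁷) = √(3.496×10⁶) = 1870 m/s.
That is 1.870 km/s.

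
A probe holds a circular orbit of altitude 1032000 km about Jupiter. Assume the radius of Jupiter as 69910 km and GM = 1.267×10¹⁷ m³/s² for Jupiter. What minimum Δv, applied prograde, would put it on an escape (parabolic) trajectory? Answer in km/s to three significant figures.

r = 69910 + 1032000 = 1101900 km = 1.1019×10⁹ m.
Circular speed v_c = √(μ/r) = 10720 m/s.
Escape speed v_esc = √(2μ/r) = √2 × v_c = 15160 m/s.
Δv = v_esc − v_c = 4442 m/s = 4.442 km/s.

Δv ≈ 4.44 km/s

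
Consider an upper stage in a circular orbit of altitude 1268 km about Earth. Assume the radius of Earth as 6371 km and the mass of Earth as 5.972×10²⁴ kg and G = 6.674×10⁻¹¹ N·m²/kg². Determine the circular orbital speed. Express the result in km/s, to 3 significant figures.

v ≈ 7.22 km/s

μ = GM = 6.674×10⁻¹¹ × 5.972×10²⁴ = 3.986×10¹⁴ m³/s².
r = 6371 + 1268 = 7639.0 km = 7.6390×10⁶ m.
For a circular orbit v = √(μ/r) = √(3.986×10¹⁴ / 7.639×10⁶) = √(5.218×10⁷) = 7223 m/s.
That is 7.223 km/s.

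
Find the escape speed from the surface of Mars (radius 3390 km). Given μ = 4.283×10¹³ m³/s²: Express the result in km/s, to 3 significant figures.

r = R = 3.390×10⁶ m.
Escape speed v_esc = √(2μ/r) = √(2 × 4.283×10¹³ / 3.390×10⁶) = √(2.527×10⁷) = 5027 m/s.
= 5.027 km/s.

v_esc ≈ 5.03 km/s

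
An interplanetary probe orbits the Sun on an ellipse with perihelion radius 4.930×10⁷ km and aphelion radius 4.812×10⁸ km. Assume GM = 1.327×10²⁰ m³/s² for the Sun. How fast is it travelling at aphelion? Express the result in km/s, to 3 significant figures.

Semi-major axis a = (r_p + r_a)/2 = 2.6525×10⁸ km = 2.652×10¹¹ m.
Vis-viva: v² = μ(2/r − 1/a) = 1.327×10²⁰ × (4.156×10⁻¹² − 3.770×10⁻¹²) = 5.126×10⁷ m²/s².
v = 7159 m/s = 7.159 km/s.

v ≈ 7.16 km/s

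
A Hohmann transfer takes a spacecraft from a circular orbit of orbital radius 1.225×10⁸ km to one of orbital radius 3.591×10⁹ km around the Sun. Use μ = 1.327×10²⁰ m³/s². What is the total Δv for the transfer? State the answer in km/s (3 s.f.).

r₁ = 1.225×10⁸ km = 1.225×10¹¹ m.
r₂ = 3.591×10⁹ km = 3.591×10¹² m.
Transfer ellipse a_t = (r₁ + r₂)/2 = 1.857×10¹² m.
At r₁: circular v_c1 = √(μ/r₁) = 32910 m/s; transfer-perihelion v_p = √[μ(2/r₁ − 1/a_t)] = 45770 m/s.
Δv₁ = v_p − v_c1 = 12860 m/s.
At r₂: circular v_c2 = √(μ/r₂) = 6079 m/s; transfer-aphelion v_a = √[μ(2/r₂ − 1/a_t)] = 1561 m/s.
Δv₂ = v_c2 − v_a = 4518 m/s.
Total Δv = Δv₁ + Δv₂ = 17380 m/s = 17.38 km/s.

Δv_total ≈ 17.4 km/s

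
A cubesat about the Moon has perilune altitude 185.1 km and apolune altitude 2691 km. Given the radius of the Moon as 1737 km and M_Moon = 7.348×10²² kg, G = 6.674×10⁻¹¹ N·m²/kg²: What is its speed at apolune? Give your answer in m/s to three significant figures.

μ = GM = 6.674×10⁻¹¹ × 7.348×10²² = 4.904×10¹² m³/s².
r_p = 1737 + 185.1 = 1922.1 km = 1.9221×10⁶ m.
r_a = 1737 + 2691 = 4428.0 km = 4.4280×10⁶ m.
Semi-major axis a = (r_p + r_a)/2 = 3175.1 km = 3.175×10⁶ m.
Vis-viva: v² = μ(2/r − 1/a) = 4.904×10¹² × (4.517×10⁻⁷ − 3.150×10⁻⁷) = 6.705×10⁵ m²/s².
v = 818.8 m/s.

v ≈ 819 m/s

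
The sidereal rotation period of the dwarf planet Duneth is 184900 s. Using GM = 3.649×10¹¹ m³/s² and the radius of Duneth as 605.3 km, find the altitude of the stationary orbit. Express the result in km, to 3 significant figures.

A synchronous orbit has period T, so by Kepler's third law a = (μT²/4π²)^(1/3).
μT²/4π² = 3.649×10¹¹ × (1.849×10⁵)² / 39.48 = 3.160×10²⁰ m³.
a = 6.811×10⁶ m = 6811.3 km.
Altitude h = a − R = 6811.3 − 605.3 = 6206.0 km.

h_sync ≈ 6210 km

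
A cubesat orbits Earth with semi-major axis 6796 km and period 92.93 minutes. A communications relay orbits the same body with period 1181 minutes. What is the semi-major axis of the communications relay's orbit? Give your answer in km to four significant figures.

Kepler's third law: a³ ∝ T², so a₂ = a₁ (T₂/T₁)^(2/3).
T₂/T₁ = 12.71, (T₂/T₁)^(2/3) = 5.446.
a₂ = 6796 × 5.446 = 37010 km.

a₂ ≈ 37010 km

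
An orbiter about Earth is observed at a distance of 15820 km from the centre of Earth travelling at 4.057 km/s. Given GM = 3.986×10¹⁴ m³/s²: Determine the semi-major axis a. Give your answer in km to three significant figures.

r = 1.582×10⁷ m.
Specific orbital energy ε = v²/2 − μ/r = (4057)²/2 − 3.986×10¹⁴/1.582×10⁷ = -1.697×10⁷ J/kg.
Since ε = −μ/(2a), a = −μ/(2ε) = 1.175×10⁷ m = 11747 km.

a ≈ 11700 km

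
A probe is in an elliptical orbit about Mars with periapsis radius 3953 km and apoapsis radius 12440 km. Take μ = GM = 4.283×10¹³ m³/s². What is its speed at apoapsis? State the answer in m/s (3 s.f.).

Semi-major axis a = (r_p + r_a)/2 = 8196.5 km = 8.196×10⁶ m.
Vis-viva: v² = μ(2/r − 1/a) = 4.283×10¹³ × (1.608×10⁻⁷ − 1.220×10⁻⁷) = 1.660×10⁶ m²/s².
v = 1289 m/s.

v ≈ 1290 m/s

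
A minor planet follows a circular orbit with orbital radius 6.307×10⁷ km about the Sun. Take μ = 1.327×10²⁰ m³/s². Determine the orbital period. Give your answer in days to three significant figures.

T ≈ 100 days

r = 6.307×10⁷ km = 6.307×10¹⁰ m.
Kepler's third law: T = 2π√(r³/μ) = 2π√((6.307×10¹⁰)³ / 1.327×10²⁰).
r³/μ = 1.891×10¹² s², so T = 2π × 1.375×10⁶ = 8.639×10⁶ s.
Converting: 8.639×10⁶ s ÷ 86400 = 99.99 days.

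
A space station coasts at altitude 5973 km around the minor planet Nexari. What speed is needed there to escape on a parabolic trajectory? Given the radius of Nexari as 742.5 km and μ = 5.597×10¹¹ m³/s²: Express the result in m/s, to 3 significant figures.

r = 742.5 + 5973 = 6715.5 km = 6.7155×10⁶ m.
Escape speed v_esc = √(2μ/r) = √(2 × 5.597×10¹¹ / 6.716×10⁶) = √(1.667×10⁵) = 408.3 m/s.

v_esc ≈ 408 m/s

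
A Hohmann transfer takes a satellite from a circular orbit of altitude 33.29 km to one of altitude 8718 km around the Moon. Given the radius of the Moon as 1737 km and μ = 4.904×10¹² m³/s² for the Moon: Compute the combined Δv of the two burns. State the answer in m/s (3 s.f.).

r₁ = 1737 + 33.29 = 1770.3 km = 1.7703×10⁶ m.
r₂ = 1737 + 8718 = 10455 km = 1.0455×10⁷ m.
Transfer ellipse a_t = (r₁ + r₂)/2 = 6.113×10⁶ m.
At r₁: circular v_c1 = √(μ/r₁) = 1664 m/s; transfer-perilune v_p = √[μ(2/r₁ − 1/a_t)] = 2177 m/s.
Δv₁ = v_p − v_c1 = 512.3 m/s.
At r₂: circular v_c2 = √(μ/r₂) = 684.9 m/s; transfer-apolune v_a = √[μ(2/r₂ − 1/a_t)] = 368.6 m/s.
Δv₂ = v_c2 − v_a = 316.3 m/s.
Total Δv = Δv₁ + Δv₂ = 828.6 m/s.

Δv_total ≈ 829 m/s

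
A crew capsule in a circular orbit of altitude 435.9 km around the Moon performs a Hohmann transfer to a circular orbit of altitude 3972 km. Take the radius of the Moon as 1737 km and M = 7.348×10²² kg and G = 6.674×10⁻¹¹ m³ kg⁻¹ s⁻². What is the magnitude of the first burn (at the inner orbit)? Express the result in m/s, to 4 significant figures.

μ = GM = 6.674×10⁻¹¹ × 7.348×10²² = 4.904×10¹² m³/s².
r₁ = 1737 + 435.9 = 2172.9 km = 2.1729×10⁶ m.
r₂ = 1737 + 3972 = 5709.0 km = 5.7090×10⁶ m.
Transfer ellipse a_t = (r₁ + r₂)/2 = 3.941×10⁶ m.
At r₁: circular v_c1 = √(μ/r₁) = 1502 m/s; transfer-perilune v_p = √[μ(2/r₁ − 1/a_t)] = 1808 m/s.
Δv₁ = v_p − v_c1 = 305.9 m/s.

Δv ≈ 305.9 m/s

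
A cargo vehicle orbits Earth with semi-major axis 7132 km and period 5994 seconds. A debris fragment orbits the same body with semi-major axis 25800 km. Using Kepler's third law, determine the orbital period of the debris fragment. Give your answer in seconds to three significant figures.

T₂ ≈ 41200 seconds

Kepler's third law: T² ∝ a³, so T₂ = T₁ (a₂/a₁)^(3/2).
a₂/a₁ = 3.617, (a₂/a₁)^(3/2) = 6.880.
T₂ = 5994 × 6.880 = 41240 seconds.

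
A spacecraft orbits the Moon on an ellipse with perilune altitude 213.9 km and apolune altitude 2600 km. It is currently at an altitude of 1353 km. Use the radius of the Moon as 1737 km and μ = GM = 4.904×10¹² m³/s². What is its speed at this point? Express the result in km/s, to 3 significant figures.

v ≈ 1.27 km/s

r_p = 1737 + 213.9 = 1950.9 km = 1.9509×10⁶ m.
r_a = 1737 + 2600 = 4337.0 km = 4.3370×10⁶ m.
r = 1737 + 1353 = 3090.0 km = 3.090×10⁶ m.
Semi-major axis a = (r_p + r_a)/2 = 3143.9 km = 3.144×10⁶ m.
Vis-viva: v² = μ(2/r − 1/a) = 4.904×10¹² × (6.472×10⁻⁷ − 3.181×10⁻⁷) = 1.614×10⁶ m²/s².
v = 1271 m/s = 1.271 km/s.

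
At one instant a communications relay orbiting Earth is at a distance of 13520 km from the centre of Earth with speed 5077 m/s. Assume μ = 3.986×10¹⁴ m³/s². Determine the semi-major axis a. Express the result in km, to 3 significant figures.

a ≈ 12000 km

r = 1.352×10⁷ m.
Specific orbital energy ε = v²/2 − μ/r = (5077)²/2 − 3.986×10¹⁴/1.352×10⁷ = -1.659×10⁷ J/kg.
Since ε = −μ/(2a), a = −μ/(2ε) = 1.201×10⁷ m = 12010 km.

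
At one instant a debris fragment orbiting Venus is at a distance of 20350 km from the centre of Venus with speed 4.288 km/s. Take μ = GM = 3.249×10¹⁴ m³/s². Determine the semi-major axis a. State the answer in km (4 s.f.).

a ≈ 23990 km

r = 2.035×10⁷ m.
Vis-viva rearranged: 1/a = 2/r − v²/μ = 9.828×10⁻⁸ − 5.659×10⁻⁸ = 4.169×10⁻⁸ m⁻¹.
a = 2.399×10⁷ m = 23988 km.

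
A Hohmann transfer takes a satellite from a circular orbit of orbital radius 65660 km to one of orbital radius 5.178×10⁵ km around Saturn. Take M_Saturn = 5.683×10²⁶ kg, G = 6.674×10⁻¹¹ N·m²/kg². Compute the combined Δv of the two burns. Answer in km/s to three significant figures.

μ = GM = 6.674×10⁻¹¹ × 5.683×10²⁶ = 3.793×10¹⁶ m³/s².
r₁ = 65660 km = 6.566×10⁷ m.
r₂ = 5.178×10⁵ km = 5.178×10⁸ m.
Transfer ellipse a_t = (r₁ + r₂)/2 = 2.917×10⁸ m.
At r₁: circular v_c1 = √(μ/r₁) = 24030 m/s; transfer-perikrone v_p = √[μ(2/r₁ − 1/a_t)] = 32020 m/s.
Δv₁ = v_p − v_c1 = 7986 m/s.
At r₂: circular v_c2 = √(μ/r₂) = 8559 m/s; transfer-apokrone v_a = √[μ(2/r₂ − 1/a_t)] = 4060 m/s.
Δv₂ = v_c2 − v_a = 4498 m/s.
Total Δv = Δv₁ + Δv₂ = 12480 m/s = 12.48 km/s.

Δv_total ≈ 12.5 km/s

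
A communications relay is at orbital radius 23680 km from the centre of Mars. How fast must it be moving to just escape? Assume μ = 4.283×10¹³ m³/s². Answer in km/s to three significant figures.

r = 23680 km = 2.368×10⁷ m.
Escape speed v_esc = √(2μ/r) = √(2 × 4.283×10¹³ / 2.368×10⁷) = √(3.617×10⁶) = 1902 m/s.
= 1.902 km/s.

v_esc ≈ 1.90 km/s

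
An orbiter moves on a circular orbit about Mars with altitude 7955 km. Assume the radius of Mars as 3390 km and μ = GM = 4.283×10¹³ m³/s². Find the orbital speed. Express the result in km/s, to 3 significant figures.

v ≈ 1.94 km/s

r = 3390 + 7955 = 11345 km = 1.1345×10⁷ m.
For a circular orbit v = √(μ/r) = √(4.283×10¹³ / 1.134×10⁷) = √(3.775×10⁶) = 1943 m/s.
That is 1.943 km/s.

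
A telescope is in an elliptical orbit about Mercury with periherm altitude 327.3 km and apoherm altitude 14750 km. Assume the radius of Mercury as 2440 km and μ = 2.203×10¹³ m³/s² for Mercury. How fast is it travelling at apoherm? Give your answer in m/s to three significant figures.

r_p = 2440 + 327.3 = 2767.3 km = 2.7673×10⁶ m.
r_a = 2440 + 14750 = 17190 km = 1.7190×10⁷ m.
Semi-major axis a = (r_p + r_a)/2 = 9978.6 km = 9.979×10⁶ m.
Vis-viva: v² = μ(2/r − 1/a) = 2.203×10¹³ × (1.163×10⁻⁷ − 1.002×10⁻⁷) = 3.554×10⁵ m²/s².
v = 596.2 m/s.

v ≈ 596 m/s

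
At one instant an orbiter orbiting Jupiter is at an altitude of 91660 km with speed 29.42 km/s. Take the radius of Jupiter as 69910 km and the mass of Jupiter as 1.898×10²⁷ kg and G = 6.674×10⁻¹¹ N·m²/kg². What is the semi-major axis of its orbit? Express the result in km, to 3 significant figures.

μ = GM = 6.674×10⁻¹¹ × 1.898×10²⁷ = 1.267×10¹⁷ m³/s².
r = 69910 + 91660 = 1.6157×10⁵ km = 1.616×10⁸ m.
Specific orbital energy ε = v²/2 − μ/r = (29420)²/2 − 1.267×10¹⁷/1.616×10⁸ = -3.512×10⁸ J/kg.
Since ε = −μ/(2a), a = −μ/(2ε) = 1.803×10⁸ m = 1.8032×10⁵ km.

a ≈ 1.80×10⁵ km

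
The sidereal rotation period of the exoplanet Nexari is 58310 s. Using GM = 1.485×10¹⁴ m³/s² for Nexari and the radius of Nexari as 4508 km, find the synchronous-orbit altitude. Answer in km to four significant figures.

h_sync ≈ 18880 km

A synchronous orbit has period T, so by Kepler's third law a = (μT²/4π²)^(1/3).
μT²/4π² = 1.485×10¹⁴ × (5.831×10⁴)² / 39.48 = 1.279×10²² m³.
a = 2.339×10⁷ m = 23386 km.
Altitude h = a − R = 23386 − 4508 = 18878 km.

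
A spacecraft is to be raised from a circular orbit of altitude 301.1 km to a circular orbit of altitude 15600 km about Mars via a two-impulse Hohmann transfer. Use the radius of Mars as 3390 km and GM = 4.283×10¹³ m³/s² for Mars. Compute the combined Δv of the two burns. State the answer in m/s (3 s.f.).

Δv_total ≈ 1650 m/s

r₁ = 3390 + 301.1 = 3691.1 km = 3.6911×10⁶ m.
r₂ = 3390 + 15600 = 18990 km = 1.8990×10⁷ m.
Transfer ellipse a_t = (r₁ + r₂)/2 = 1.134×10⁷ m.
At r₁: circular v_c1 = √(μ/r₁) = 3406 m/s; transfer-periapsis v_p = √[μ(2/r₁ − 1/a_t)] = 4408 m/s.
Δv₁ = v_p − v_c1 = 1002 m/s.
At r₂: circular v_c2 = √(μ/r₂) = 1502 m/s; transfer-apoapsis v_a = √[μ(2/r₂ − 1/a_t)] = 856.8 m/s.
Δv₂ = v_c2 − v_a = 645.0 m/s.
Total Δv = Δv₁ + Δv₂ = 1647 m/s.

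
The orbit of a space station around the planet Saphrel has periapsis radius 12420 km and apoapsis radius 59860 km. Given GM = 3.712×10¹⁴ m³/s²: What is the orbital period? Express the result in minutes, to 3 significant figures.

Semi-major axis a = (r_p + r_a)/2 = (12420 + 59860)/2 = 36140 km = 3.614×10⁷ m.
By Kepler's third law T = 2π√(a³/μ) = 2π × 1.128×10⁴ = 7.085×10⁴ s.
= 1181 minutes.

T ≈ 1180 minutes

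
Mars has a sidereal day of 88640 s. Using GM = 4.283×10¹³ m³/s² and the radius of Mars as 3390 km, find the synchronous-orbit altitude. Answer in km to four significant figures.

A synchronous orbit has period T, so by Kepler's third law a = (μT²/4π²)^(1/3).
μT²/4π² = 4.283×10¹³ × (8.864×10⁴)² / 39.48 = 8.524×10²¹ m³.
a = 2.043×10⁷ m = 20428 km.
Altitude h = a − R = 20428 − 3390 = 17038 km.

h_sync ≈ 17040 km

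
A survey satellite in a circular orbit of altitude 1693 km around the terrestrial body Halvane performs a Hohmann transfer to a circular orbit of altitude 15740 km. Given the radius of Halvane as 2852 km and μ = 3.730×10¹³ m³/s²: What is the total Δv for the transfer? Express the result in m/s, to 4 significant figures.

Δv_total ≈ 1296 m/s

r₁ = 2852 + 1693 = 4545.0 km = 4.5450×10⁶ m.
r₂ = 2852 + 15740 = 18592 km = 1.8592×10⁷ m.
Transfer ellipse a_t = (r₁ + r₂)/2 = 1.157×10⁷ m.
At r₁: circular v_c1 = √(μ/r₁) = 2865 m/s; transfer-periapsis v_p = √[μ(2/r₁ − 1/a_t)] = 3632 m/s.
Δv₁ = v_p − v_c1 = 767.0 m/s.
At r₂: circular v_c2 = √(μ/r₂) = 1416 m/s; transfer-apoapsis v_a = √[μ(2/r₂ − 1/a_t)] = 887.8 m/s.
Δv₂ = v_c2 − v_a = 528.6 m/s.
Total Δv = Δv₁ + Δv₂ = 1296 m/s.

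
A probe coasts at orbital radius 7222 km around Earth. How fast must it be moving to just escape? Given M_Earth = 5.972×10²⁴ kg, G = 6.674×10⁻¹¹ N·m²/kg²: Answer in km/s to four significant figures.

μ = GM = 6.674×10⁻¹¹ × 5.972×10²⁴ = 3.986×10¹⁴ m³/s².
r = 7222 km = 7.222×10⁶ m.
Escape speed v_esc = √(2μ/r) = √(2 × 3.986×10¹⁴ / 7.222×10⁶) = √(1.104×10⁸) = 10510 m/s.
= 10.51 km/s.

v_esc ≈ 10.51 km/s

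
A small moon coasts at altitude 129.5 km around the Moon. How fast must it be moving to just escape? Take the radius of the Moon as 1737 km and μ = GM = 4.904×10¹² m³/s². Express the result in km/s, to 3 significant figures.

v_esc ≈ 2.29 km/s

r = 1737 + 129.5 = 1866.5 km = 1.8665×10⁶ m.
Escape speed v_esc = √(2μ/r) = √(2 × 4.904×10¹² / 1.866×10⁶) = √(5.255×10⁶) = 2292 m/s.
= 2.292 km/s.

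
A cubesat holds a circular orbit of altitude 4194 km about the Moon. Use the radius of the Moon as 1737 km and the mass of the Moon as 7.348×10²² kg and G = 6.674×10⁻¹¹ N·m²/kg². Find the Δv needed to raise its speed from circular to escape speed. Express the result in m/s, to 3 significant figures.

Δv ≈ 377 m/s

μ = GM = 6.674×10⁻¹¹ × 7.348×10²² = 4.904×10¹² m³/s².
r = 1737 + 4194 = 5931.0 km = 5.9310×10⁶ m.
Circular speed v_c = √(μ/r) = 909.3 m/s.
Escape speed v_esc = √(2μ/r) = √2 × v_c = 1286 m/s.
Δv = v_esc − v_c = 376.7 m/s.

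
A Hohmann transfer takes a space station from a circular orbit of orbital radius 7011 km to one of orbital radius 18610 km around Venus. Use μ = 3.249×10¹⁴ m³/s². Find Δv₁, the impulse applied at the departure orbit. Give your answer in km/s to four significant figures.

r₁ = 7011 km = 7.011×10⁶ m.
r₂ = 18610 km = 1.861×10⁷ m.
Transfer ellipse a_t = (r₁ + r₂)/2 = 1.281×10⁷ m.
At r₁: circular v_c1 = √(μ/r₁) = 6807 m/s; transfer-periapsis v_p = √[μ(2/r₁ − 1/a_t)] = 8205 m/s.
Δv₁ = v_p − v_c1 = 1397 m/s.
= 1.397 km/s.

Δv ≈ 1.397 km/s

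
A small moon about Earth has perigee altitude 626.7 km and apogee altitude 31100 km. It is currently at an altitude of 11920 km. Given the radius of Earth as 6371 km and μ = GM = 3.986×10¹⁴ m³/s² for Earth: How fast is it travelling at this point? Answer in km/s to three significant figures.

r_p = 6371 + 626.7 = 6997.7 km = 6.9977×10⁶ m.
r_a = 6371 + 31100 = 37471 km = 3.7471×10⁷ m.
r = 6371 + 11920 = 18291 km = 1.829×10⁷ m.
Semi-major axis a = (r_p + r_a)/2 = 22234 km = 2.223×10⁷ m.
Vis-viva: v² = μ(2/r − 1/a) = 3.986×10¹⁴ × (1.093×10⁻⁷ − 4.498×10⁻⁸) = 2.566×10⁷ m²/s².
v = 5065 m/s = 5.065 km/s.

v ≈ 5.07 km/s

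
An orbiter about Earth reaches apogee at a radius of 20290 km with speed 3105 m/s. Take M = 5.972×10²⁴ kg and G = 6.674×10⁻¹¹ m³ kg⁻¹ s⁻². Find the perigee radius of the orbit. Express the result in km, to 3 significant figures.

perigee radius ≈ 6600 km

μ = GM = 6.674×10⁻¹¹ × 5.972×10²⁴ = 3.986×10¹⁴ m³/s².
r_a = 2.029×10⁷ m.
Specific energy ε = v²/2 − μ/r = -1.482×10⁷ J/kg, so a = −μ/(2ε) = 1.344×10⁷ m.
The apsides satisfy r_p + r_a = 2a, so the perigee radius is 2a − r_a = 6.598×10⁶ m = 6598.3 km.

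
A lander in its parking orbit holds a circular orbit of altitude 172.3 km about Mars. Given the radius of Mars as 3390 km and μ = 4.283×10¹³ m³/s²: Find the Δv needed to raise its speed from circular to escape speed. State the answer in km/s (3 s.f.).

r = 3390 + 172.3 = 3562.3 km = 3.5623×10⁶ m.
Circular speed v_c = √(μ/r) = 3467 m/s.
Escape speed v_esc = √(2μ/r) = √2 × v_c = 4904 m/s.
Δv = v_esc − v_c = 1436 m/s = 1.436 km/s.

Δv ≈ 1.44 km/s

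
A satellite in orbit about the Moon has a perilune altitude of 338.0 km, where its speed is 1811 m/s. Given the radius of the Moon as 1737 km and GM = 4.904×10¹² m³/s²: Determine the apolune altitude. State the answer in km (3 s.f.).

apolune altitude ≈ 2970 km

r_p = 1737 + 338.0 = 2075.0 km = 2.075×10⁶ m.
Specific energy ε = v²/2 − μ/r = -7.235×10⁵ J/kg, so a = −μ/(2ε) = 3.389×10⁶ m.
The apsides satisfy r_p + r_a = 2a, so the apolune radius is 2a − r_p = 4.703×10⁶ m = 4703.0 km.
Apolune altitude = 4703.0 − 1737 = 2966.0 km.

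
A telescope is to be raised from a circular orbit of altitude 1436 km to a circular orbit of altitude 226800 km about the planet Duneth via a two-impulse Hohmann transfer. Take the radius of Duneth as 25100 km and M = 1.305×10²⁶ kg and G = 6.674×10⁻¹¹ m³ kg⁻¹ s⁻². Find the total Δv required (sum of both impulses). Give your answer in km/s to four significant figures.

μ = GM = 6.674×10⁻¹¹ × 1.305×10²⁶ = 8.710×10¹⁵ m³/s².
r₁ = 25100 + 1436 = 26536 km = 2.6536×10⁷ m.
r₂ = 25100 + 226800 = 251900 km = 2.5190×10⁸ m.
Transfer ellipse a_t = (r₁ + r₂)/2 = 1.392×10⁸ m.
At r₁: circular v_c1 = √(μ/r₁) = 18120 m/s; transfer-periapsis v_p = √[μ(2/r₁ − 1/a_t)] = 24370 m/s.
Δv₁ = v_p − v_c1 = 6253 m/s.
At r₂: circular v_c2 = √(μ/r₂) = 5880 m/s; transfer-apoapsis v_a = √[μ(2/r₂ − 1/a_t)] = 2567 m/s.
Δv₂ = v_c2 − v_a = 3313 m/s.
Total Δv = Δv₁ + Δv₂ = 9566 m/s = 9.566 km/s.

Δv_total ≈ 9.566 km/s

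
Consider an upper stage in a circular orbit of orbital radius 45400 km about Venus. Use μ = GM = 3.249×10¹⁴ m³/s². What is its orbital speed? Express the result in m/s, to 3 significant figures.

v ≈ 2680 m/s

r = 45400 km = 4.540×10⁷ m.
For a circular orbit v = √(μ/r) = √(3.249×10¹⁴ / 4.540×10⁷) = √(7.156×10⁶) = 2675 m/s.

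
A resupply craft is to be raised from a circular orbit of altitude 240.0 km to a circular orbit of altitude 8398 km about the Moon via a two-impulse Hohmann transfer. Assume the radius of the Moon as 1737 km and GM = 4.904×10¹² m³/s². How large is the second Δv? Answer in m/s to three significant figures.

r₁ = 1737 + 240.0 = 1977.0 km = 1.9770×10⁶ m.
r₂ = 1737 + 8398 = 10135 km = 1.0135×10⁷ m.
Transfer ellipse a_t = (r₁ + r₂)/2 = 6.056×10⁶ m.
At r₁: circular v_c1 = √(μ/r₁) = 1575 m/s; transfer-perilune v_p = √[μ(2/r₁ − 1/a_t)] = 2037 m/s.
At r₂: circular v_c2 = √(μ/r₂) = 695.6 m/s; transfer-apolune v_a = √[μ(2/r₂ − 1/a_t)] = 397.4 m/s.
Δv₂ = v_c2 − v_a = 298.2 m/s.

Δv ≈ 298 m/s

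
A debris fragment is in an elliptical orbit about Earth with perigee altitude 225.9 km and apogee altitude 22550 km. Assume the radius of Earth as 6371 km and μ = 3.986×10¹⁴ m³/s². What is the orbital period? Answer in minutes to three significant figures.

T ≈ 393 minutes

r_p = 6371 + 225.9 = 6596.9 km = 6.5969×10⁶ m.
r_a = 6371 + 22550 = 28921 km = 2.8921×10⁷ m.
Semi-major axis a = (r_p + r_a)/2 = (6596.9 + 28921)/2 = 17759 km = 1.776×10⁷ m.
By Kepler's third law T = 2π√(a³/μ) = 2π × 3.748×10³ = 2.355×10⁴ s.
= 392.5 minutes.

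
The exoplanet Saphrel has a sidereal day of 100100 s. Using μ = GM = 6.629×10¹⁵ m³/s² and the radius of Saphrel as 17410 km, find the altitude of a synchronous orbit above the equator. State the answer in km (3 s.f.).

h_sync ≈ 1.02×10⁵ km

A synchronous orbit has period T, so by Kepler's third law a = (μT²/4π²)^(1/3).
μT²/4π² = 6.629×10¹⁵ × (1.001×10⁵)² / 39.48 = 1.683×10²⁴ m³.
a = 1.189×10⁸ m = 1.1894×10⁵ km.
Altitude h = a − R = 1.1894×10⁵ − 17410 = 1.0153×10⁵ km.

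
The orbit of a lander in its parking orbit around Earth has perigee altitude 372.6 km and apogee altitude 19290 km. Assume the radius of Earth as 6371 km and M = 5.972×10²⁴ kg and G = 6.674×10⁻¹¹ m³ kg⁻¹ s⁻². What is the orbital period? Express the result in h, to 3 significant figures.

T ≈ 5.70 h

μ = GM = 6.674×10⁻¹¹ × 5.972×10²⁴ = 3.986×10¹⁴ m³/s².
r_p = 6371 + 372.6 = 6743.6 km = 6.7436×10⁶ m.
r_a = 6371 + 19290 = 25661 km = 2.5661×10⁷ m.
Semi-major axis a = (r_p + r_a)/2 = (6743.6 + 25661)/2 = 16202 km = 1.620×10⁷ m.
By Kepler's third law T = 2π√(a³/μ) = 2π × 3.267×10³ = 2.053×10⁴ s.
= 5.702 h.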